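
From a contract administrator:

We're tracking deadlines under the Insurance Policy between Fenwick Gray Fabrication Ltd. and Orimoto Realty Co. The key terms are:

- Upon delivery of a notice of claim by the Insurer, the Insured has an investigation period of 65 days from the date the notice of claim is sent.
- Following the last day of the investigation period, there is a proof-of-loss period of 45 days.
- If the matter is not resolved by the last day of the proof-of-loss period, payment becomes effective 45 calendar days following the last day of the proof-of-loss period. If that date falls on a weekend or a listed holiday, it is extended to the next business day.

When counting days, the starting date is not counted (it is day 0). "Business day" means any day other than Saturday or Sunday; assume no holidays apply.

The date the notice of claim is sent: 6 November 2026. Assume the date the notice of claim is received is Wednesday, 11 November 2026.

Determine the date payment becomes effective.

12 April 2027

The last day of the investigation period: 6 November 2026 + 65 days = 10 January 2027.
The last day of the proof-of-loss period: 10 January 2027 + 45 days = 24 February 2027.
Adding 45 calendar days to 24 February 2027 gives 10 April 2027, which is the date payment becomes effective. That falls on a Saturday, so it rolls to the next business day, Monday, 12 April 2027.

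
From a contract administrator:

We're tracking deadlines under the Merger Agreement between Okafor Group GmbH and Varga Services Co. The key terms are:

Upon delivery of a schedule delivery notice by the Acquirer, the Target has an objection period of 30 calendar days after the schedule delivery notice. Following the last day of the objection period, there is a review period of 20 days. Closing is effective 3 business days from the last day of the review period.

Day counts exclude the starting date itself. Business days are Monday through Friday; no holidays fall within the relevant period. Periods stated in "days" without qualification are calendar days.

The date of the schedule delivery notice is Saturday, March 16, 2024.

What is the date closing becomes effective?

May 8, 2024

Adding 30 calendar days to March 16, 2024 gives April 15, 2024, which is the last day of the objection period.
The last day of the review period: 20 calendar days after April 15, 2024 is May 5, 2024.
The date closing becomes effective: 3 business days after Sunday, May 5, 2024, skipping weekends — May 6, May 7, May 8 — lands on Wednesday, May 8, 2024.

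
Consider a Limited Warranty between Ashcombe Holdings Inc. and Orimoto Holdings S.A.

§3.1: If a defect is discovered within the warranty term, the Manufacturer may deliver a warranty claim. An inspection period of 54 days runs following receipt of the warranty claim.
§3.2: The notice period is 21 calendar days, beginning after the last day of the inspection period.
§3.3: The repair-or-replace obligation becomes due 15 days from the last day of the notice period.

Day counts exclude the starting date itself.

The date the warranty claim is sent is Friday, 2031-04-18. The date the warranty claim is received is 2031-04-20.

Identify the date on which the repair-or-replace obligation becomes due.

Adding 54 calendar days to 2031-04-20 gives 2031-06-13, which is the last day of the inspection period.
The last day of the notice period: 2031-06-13 + 21 days = 2031-07-04.
The date on which the repair-or-replace obligation becomes due: 2031-07-04 + 15 days = 2031-07-19.

2031-07-19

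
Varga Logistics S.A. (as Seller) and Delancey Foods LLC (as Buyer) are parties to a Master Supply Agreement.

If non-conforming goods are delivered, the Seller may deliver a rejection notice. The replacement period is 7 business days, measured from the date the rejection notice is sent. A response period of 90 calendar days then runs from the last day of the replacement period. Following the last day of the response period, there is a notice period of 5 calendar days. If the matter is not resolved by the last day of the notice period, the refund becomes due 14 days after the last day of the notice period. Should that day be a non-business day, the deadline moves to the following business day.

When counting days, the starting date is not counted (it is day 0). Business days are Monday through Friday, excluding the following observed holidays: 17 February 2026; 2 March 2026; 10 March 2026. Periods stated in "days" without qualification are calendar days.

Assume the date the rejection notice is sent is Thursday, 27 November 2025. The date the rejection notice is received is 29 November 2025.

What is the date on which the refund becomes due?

The last day of the replacement period: counting 7 business days from Thursday, 27 November 2025 (Nov 28, Dec 1, Dec 2, Dec 3, Dec 4, Dec 5, Dec 8, skipping weekends) reaches Monday, 8 December 2025.
The last day of the response period: 8 December 2025 + 90 days = 8 March 2026.
The last day of the notice period: 5 calendar days after 8 March 2026 is 13 March 2026.
The date on which the refund becomes due: 13 March 2026 + 14 days = 27 March 2026. 27 March 2026 is a Friday and is not a listed holiday, so no roll-forward applies.

27 March 2026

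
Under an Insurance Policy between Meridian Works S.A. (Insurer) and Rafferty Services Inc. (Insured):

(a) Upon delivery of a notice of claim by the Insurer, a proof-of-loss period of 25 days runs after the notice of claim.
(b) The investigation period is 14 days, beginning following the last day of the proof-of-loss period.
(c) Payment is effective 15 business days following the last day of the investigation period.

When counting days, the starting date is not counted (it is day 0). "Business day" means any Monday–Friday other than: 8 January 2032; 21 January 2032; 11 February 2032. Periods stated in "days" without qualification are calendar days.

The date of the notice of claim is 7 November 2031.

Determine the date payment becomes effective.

6 January 2032

The last day of the proof-of-loss period: 7 November 2031 + 25 days = 2 December 2031.
The last day of the investigation period: 2 December 2031 + 14 days = 16 December 2031.
The date payment becomes effective: counting 15 business days from Tuesday, 16 December 2031 (Dec 17, Dec 18, Dec 19, Dec 22, …, Jan 2, Jan 5, Jan 6, skipping weekends) reaches Tuesday, 6 January 2032.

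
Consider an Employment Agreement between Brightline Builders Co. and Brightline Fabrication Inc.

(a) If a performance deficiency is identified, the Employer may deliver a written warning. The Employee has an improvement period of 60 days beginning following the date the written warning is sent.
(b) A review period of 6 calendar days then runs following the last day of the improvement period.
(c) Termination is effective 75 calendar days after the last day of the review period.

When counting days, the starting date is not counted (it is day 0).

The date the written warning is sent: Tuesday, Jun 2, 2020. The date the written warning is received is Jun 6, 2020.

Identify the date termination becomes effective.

Oct 21, 2020

The last day of the improvement period: Jun 2, 2020 + 60 days = Aug 1, 2020.
Adding 6 calendar days to Aug 1, 2020 gives Aug 7, 2020, which is the last day of the review period.
The date termination becomes effective: 75 calendar days after Aug 7, 2020 is Oct 21, 2020.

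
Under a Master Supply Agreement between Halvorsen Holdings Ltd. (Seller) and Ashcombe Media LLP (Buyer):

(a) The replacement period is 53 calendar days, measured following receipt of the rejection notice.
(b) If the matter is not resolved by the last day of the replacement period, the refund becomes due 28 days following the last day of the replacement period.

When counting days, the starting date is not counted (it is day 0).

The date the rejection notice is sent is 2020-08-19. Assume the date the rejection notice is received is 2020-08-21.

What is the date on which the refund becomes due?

The last day of the replacement period: 53 calendar days after 2020-08-21 is 2020-10-13.
The date on which the refund becomes due: 28 calendar days after 2020-10-13 is 2020-11-10.

2020-11-10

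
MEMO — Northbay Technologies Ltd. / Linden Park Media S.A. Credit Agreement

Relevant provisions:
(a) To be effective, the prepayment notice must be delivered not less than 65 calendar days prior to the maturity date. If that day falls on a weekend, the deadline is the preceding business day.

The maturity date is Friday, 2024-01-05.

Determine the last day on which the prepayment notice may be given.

Counting back 65 calendar days from 2024-01-05 gives 2023-11-01. That is a Wednesday, so no adjustment is needed.

2023-11-01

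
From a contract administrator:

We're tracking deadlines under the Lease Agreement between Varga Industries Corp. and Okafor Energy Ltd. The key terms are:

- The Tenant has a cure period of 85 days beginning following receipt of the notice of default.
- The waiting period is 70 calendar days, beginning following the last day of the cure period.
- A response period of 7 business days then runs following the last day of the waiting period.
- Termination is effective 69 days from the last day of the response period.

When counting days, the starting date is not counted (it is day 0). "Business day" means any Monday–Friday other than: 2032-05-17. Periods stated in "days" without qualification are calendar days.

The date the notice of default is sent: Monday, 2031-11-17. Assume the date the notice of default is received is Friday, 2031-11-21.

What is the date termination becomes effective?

The last day of the cure period: 2031-11-21 + 85 days = 2032-02-14.
The last day of the waiting period: 70 calendar days after 2032-02-14 is 2032-04-24.
From Saturday, 2032-04-24, 7 business days (Apr 26, Apr 27, Apr 28, Apr 29, Apr 30, May 3, May 4, skipping weekends) brings us to Tuesday, 2032-05-04, which is the last day of the response period.
The date termination becomes effective: 2032-05-04 + 69 days = 2032-07-12.

2032-07-12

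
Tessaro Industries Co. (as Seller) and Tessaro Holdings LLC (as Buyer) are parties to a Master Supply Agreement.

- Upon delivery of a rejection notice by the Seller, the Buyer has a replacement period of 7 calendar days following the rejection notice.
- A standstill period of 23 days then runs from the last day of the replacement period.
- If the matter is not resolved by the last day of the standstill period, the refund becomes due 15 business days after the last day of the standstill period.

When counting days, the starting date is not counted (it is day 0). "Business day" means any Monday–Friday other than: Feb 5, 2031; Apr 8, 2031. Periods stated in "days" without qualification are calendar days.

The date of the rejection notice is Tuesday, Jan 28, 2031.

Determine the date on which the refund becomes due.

Mar 20, 2031

The last day of the replacement period: Jan 28, 2031 + 7 days = Feb 4, 2031.
The last day of the standstill period: Feb 4, 2031 + 23 days = Feb 27, 2031.
The date on which the refund becomes due: counting 15 business days from Thursday, Feb 27, 2031 (Feb 28, Mar 3, Mar 4, Mar 5, …, Mar 18, Mar 19, Mar 20, skipping weekends) reaches Thursday, Mar 20, 2031.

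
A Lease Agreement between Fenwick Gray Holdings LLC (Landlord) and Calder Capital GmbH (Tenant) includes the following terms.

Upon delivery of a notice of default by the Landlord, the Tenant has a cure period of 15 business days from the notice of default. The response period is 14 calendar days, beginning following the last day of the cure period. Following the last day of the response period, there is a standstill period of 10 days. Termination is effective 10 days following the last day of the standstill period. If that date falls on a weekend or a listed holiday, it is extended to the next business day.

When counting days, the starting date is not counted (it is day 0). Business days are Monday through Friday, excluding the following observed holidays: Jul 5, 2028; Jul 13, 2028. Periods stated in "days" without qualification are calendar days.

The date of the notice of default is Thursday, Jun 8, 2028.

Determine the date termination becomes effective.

Aug 2, 2028

The last day of the cure period: counting 15 business days from Thursday, Jun 8, 2028 (Jun 9, Jun 12, Jun 13, Jun 14, …, Jun 27, Jun 28, Jun 29, skipping weekends) reaches Thursday, Jun 29, 2028.
The last day of the response period: 14 calendar days after Jun 29, 2028 is Jul 13, 2028.
Adding 10 calendar days to Jul 13, 2028 gives Jul 23, 2028, which is the last day of the standstill period.
The date termination becomes effective: Jul 23, 2028 + 10 days = Aug 2, 2028. Aug 2, 2028 is a Wednesday and is not a listed holiday, so no roll-forward applies.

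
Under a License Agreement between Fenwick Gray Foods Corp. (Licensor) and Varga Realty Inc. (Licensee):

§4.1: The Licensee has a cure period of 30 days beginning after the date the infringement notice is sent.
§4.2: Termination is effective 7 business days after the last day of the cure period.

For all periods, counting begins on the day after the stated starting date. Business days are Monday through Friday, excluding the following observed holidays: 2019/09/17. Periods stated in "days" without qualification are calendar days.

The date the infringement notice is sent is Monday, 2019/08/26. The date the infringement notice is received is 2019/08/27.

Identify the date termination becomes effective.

2019/10/04

The last day of the cure period: 30 calendar days after 2019/08/26 is 2019/09/25.
From Wednesday, 2019/09/25, 7 business days (Sep 26, Sep 27, Sep 30, Oct 1, Oct 2, Oct 3, Oct 4, skipping weekends) brings us to Friday, 2019/10/04, which is the date termination becomes effective.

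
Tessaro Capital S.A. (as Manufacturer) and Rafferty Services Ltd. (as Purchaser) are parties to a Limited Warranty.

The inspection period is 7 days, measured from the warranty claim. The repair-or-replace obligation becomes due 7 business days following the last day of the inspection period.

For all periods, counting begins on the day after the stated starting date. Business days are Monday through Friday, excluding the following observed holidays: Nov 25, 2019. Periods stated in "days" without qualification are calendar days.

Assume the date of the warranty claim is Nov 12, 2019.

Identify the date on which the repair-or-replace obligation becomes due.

Nov 29, 2019

Adding 7 calendar days to Nov 12, 2019 gives Nov 19, 2019, which is the last day of the inspection period.
The date on which the repair-or-replace obligation becomes due: counting 7 business days from Tuesday, Nov 19, 2019 (Nov 20, Nov 21, Nov 22, Nov 26, Nov 27, Nov 28, Nov 29, skipping weekends and the listed holiday on Nov 25) reaches Friday, Nov 29, 2019.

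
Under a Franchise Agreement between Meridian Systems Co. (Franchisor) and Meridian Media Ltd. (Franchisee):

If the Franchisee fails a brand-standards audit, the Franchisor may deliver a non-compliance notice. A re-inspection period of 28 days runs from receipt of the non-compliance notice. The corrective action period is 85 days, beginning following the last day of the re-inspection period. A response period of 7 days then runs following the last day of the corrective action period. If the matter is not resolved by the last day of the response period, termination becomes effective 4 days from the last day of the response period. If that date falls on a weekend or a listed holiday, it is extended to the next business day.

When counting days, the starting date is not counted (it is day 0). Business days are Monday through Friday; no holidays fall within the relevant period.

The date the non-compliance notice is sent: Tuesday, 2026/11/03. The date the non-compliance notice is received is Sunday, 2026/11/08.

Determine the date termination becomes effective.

The last day of the re-inspection period: 28 calendar days after 2026/11/08 is 2026/12/06.
Adding 85 calendar days to 2026/12/06 gives 2027/03/01, which is the last day of the corrective action period.
The last day of the response period: 7 calendar days after 2027/03/01 is 2027/03/08.
The date termination becomes effective: 4 calendar days after 2027/03/08 is 2027/03/12. 2027/03/12 is a Friday, so no roll-forward applies.

2027/03/12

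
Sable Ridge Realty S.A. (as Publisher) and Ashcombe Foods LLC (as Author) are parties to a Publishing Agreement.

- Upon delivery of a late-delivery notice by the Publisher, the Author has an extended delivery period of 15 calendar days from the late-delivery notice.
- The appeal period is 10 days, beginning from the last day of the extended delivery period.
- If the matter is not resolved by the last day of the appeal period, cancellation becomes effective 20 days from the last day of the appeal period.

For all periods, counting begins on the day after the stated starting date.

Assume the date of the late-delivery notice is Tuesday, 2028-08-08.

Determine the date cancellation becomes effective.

2028-09-22

The last day of the extended delivery period: 2028-08-08 + 15 days = 2028-08-23.
The last day of the appeal period: 2028-08-23 + 10 days = 2028-09-02.
Adding 20 calendar days to 2028-09-02 gives 2028-09-22, which is the date cancellation becomes effective.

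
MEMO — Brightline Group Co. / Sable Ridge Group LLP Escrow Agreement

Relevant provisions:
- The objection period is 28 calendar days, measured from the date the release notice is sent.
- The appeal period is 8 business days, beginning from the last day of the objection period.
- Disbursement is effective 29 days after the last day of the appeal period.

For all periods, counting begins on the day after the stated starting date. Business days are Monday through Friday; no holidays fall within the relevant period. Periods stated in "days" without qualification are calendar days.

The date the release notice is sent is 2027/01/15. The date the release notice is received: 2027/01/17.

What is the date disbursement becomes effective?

Adding 28 calendar days to 2027/01/15 gives 2027/02/12, which is the last day of the objection period.
From Friday, 2027/02/12, 8 business days (Feb 15, Feb 16, Feb 17, Feb 18, Feb 19, Feb 22, Feb 23, Feb 24, skipping weekends) brings us to Wednesday, 2027/02/24, which is the last day of the appeal period.
The date disbursement becomes effective: 29 calendar days after 2027/02/24 is 2027/03/25.

2027/03/25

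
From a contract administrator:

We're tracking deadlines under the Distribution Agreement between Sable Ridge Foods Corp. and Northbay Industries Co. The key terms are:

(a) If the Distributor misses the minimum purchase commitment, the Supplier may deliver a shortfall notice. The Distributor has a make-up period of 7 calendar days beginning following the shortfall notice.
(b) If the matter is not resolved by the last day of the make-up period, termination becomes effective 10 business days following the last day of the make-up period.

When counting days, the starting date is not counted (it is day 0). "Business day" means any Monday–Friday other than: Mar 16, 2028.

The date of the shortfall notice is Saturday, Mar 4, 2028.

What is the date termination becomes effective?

The last day of the make-up period: Mar 4, 2028 + 7 days = Mar 11, 2028.
From Saturday, Mar 11, 2028, 10 business days (Mar 13, Mar 14, Mar 15, Mar 17, Mar 20, Mar 21, Mar 22, Mar 23, Mar 24, Mar 27, skipping weekends and the listed holiday on Mar 16) brings us to Monday, Mar 27, 2028, which is the date termination becomes effective.

Mar 27, 2028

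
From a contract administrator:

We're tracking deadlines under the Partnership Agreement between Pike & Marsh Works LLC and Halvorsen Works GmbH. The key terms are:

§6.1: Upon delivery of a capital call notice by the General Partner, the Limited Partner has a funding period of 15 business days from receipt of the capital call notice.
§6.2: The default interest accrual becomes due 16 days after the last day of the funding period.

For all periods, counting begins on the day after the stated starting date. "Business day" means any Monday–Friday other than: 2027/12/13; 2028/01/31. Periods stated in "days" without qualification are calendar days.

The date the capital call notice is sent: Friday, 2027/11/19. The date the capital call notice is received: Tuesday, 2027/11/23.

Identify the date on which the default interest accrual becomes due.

2027/12/31

The last day of the funding period: counting 15 business days from Tuesday, 2027/11/23 (Nov 24, Nov 25, Nov 26, Nov 29, …, Dec 10, Dec 14, Dec 15, skipping weekends and the listed holiday on Dec 13) reaches Wednesday, 2027/12/15.
The date on which the default interest accrual becomes due: 16 calendar days after 2027/12/15 is 2027/12/31.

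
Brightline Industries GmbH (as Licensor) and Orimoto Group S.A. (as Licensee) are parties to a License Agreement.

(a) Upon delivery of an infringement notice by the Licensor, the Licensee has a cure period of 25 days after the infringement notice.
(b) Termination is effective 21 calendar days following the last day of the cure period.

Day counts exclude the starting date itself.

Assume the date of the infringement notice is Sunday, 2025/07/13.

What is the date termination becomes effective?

2025/08/28

The last day of the cure period: 25 calendar days after 2025/07/13 is 2025/08/07.
The date termination becomes effective: 2025/08/07 + 21 days = 2025/08/28.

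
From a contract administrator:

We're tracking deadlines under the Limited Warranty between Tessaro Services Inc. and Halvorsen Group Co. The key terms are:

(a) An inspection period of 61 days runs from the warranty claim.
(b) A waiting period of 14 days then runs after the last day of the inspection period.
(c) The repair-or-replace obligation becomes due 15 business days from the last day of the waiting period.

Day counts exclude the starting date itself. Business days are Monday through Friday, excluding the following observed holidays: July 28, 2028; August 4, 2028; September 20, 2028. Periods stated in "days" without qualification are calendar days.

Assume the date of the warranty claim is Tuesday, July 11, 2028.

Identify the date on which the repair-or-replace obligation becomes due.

The last day of the inspection period: July 11, 2028 + 61 days = September 10, 2028.
Adding 14 calendar days to September 10, 2028 gives September 24, 2028, which is the last day of the waiting period.
From Sunday, September 24, 2028, 15 business days (Sep 25, Sep 26, Sep 27, Sep 28, …, Oct 11, Oct 12, Oct 13, skipping weekends) brings us to Friday, October 13, 2028, which is the date on which the repair-or-replace obligation becomes due.

October 13, 2028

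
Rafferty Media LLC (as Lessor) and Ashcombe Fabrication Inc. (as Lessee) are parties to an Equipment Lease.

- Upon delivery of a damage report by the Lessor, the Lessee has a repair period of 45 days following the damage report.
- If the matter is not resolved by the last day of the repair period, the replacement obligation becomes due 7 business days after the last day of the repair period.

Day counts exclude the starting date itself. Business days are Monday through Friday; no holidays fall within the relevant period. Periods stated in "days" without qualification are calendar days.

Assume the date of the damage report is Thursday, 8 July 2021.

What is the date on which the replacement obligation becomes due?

The last day of the repair period: 8 July 2021 + 45 days = 22 August 2021.
The date on which the replacement obligation becomes due: 7 business days after Sunday, 22 August 2021, skipping weekends — Aug 23, Aug 24, Aug 25, Aug 26, Aug 27, Aug 30, Aug 31 — lands on Tuesday, 31 August 2021.

31 August 2021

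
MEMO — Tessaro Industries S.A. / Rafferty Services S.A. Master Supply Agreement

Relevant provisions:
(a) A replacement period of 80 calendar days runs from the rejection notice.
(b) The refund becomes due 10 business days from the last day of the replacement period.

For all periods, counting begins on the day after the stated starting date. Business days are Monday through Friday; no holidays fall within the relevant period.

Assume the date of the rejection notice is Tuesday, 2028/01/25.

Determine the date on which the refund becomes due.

The last day of the replacement period: 2028/01/25 + 80 days = 2028/04/14.
The date on which the refund becomes due: 10 business days after Friday, 2028/04/14, skipping weekends — Apr 17, Apr 18, Apr 19, Apr 20, Apr 21, Apr 24, Apr 25, Apr 26, Apr 27, Apr 28 — lands on Friday, 2028/04/28.

2028/04/28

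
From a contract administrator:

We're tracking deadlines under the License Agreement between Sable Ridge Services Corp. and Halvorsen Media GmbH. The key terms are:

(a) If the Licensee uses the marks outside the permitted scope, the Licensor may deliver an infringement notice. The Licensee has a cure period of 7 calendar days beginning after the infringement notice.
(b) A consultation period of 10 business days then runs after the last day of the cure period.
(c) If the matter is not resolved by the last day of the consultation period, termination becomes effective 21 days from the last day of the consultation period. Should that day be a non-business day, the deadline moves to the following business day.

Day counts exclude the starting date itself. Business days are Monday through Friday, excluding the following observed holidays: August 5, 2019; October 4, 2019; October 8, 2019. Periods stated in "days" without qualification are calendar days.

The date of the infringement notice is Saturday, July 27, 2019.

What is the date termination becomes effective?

September 9, 2019

The last day of the cure period: 7 calendar days after July 27, 2019 is August 3, 2019.
From Saturday, August 3, 2019, 10 business days (Aug 6, Aug 7, Aug 8, Aug 9, Aug 12, Aug 13, Aug 14, Aug 15, Aug 16, Aug 19, skipping weekends and the listed holiday on Aug 5) brings us to Monday, August 19, 2019, which is the last day of the consultation period.
Adding 21 calendar days to August 19, 2019 gives September 9, 2019, which is the date termination becomes effective. September 9, 2019 is a Monday and is not a listed holiday, so no roll-forward applies.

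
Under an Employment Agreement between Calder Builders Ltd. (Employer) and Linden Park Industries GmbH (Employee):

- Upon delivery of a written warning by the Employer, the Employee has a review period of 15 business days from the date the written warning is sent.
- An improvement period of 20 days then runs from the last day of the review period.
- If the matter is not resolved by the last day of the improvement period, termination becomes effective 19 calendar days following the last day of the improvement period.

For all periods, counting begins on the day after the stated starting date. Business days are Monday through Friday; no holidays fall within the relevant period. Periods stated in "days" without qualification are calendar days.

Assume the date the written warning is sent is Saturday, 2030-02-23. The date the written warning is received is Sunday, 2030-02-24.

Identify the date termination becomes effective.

The last day of the review period: counting 15 business days from Saturday, 2030-02-23 (Feb 25, Feb 26, Feb 27, Feb 28, …, Mar 13, Mar 14, Mar 15, skipping weekends) reaches Friday, 2030-03-15.
The last day of the improvement period: 20 calendar days after 2030-03-15 is 2030-04-04.
Adding 19 calendar days to 2030-04-04 gives 2030-04-23, which is the date termination becomes effective.

2030-04-23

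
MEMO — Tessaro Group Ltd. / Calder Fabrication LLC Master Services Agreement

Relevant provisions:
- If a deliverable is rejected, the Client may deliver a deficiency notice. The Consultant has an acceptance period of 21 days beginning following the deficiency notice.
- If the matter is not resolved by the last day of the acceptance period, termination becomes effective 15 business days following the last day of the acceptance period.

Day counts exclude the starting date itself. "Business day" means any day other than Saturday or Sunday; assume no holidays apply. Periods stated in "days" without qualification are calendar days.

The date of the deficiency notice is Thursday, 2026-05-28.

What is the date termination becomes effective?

2026-07-09

The last day of the acceptance period: 21 calendar days after 2026-05-28 is 2026-06-18.
From Thursday, 2026-06-18, 15 business days (Jun 19, Jun 22, Jun 23, Jun 24, …, Jul 7, Jul 8, Jul 9, skipping weekends) brings us to Thursday, 2026-07-09, which is the date termination becomes effective.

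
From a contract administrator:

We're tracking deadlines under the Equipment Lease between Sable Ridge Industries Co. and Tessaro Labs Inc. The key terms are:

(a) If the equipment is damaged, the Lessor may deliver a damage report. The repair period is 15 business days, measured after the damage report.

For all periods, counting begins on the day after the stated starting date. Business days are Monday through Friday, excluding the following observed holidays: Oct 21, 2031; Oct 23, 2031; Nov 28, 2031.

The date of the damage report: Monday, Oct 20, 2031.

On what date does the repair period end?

Nov 12, 2031

The last day of the repair period: counting 15 business days from Monday, Oct 20, 2031 (Oct 22, Oct 24, Oct 27, Oct 28, …, Nov 10, Nov 11, Nov 12, skipping weekends and the listed holidays on Oct 21, Oct 23) reaches Wednesday, Nov 12, 2031.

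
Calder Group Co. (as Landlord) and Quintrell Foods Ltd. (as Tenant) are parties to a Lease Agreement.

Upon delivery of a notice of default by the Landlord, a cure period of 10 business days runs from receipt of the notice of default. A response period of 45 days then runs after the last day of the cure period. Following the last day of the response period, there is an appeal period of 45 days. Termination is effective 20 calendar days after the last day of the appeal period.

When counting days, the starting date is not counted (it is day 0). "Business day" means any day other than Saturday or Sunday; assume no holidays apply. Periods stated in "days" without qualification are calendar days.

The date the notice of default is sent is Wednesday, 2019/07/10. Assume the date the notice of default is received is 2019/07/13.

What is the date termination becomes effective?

2019/11/13

The last day of the cure period: 10 business days after Saturday, 2019/07/13, skipping weekends — Jul 15, Jul 16, Jul 17, Jul 18, Jul 19, Jul 22, Jul 23, Jul 24, Jul 25, Jul 26 — lands on Friday, 2019/07/26.
The last day of the response period: 45 calendar days after 2019/07/26 is 2019/09/09.
The last day of the appeal period: 45 calendar days after 2019/09/09 is 2019/10/24.
The date termination becomes effective: 20 calendar days after 2019/10/24 is 2019/11/13.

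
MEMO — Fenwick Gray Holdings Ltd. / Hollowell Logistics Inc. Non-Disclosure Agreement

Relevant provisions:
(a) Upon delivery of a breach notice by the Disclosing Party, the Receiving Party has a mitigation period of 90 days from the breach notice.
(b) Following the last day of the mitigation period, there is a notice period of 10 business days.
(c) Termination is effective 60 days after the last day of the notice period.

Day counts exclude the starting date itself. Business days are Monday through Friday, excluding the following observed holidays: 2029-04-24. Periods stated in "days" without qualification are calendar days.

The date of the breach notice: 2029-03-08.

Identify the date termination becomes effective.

Adding 90 calendar days to 2029-03-08 gives 2029-06-06, which is the last day of the mitigation period.
The last day of the notice period: 10 business days after Wednesday, 2029-06-06, skipping weekends — Jun 7, Jun 8, Jun 11, Jun 12, Jun 13, Jun 14, Jun 15, Jun 18, Jun 19, Jun 20 — lands on Wednesday, 2029-06-20.
The date termination becomes effective: 2029-06-20 + 60 days = 2029-08-19.

2029-08-19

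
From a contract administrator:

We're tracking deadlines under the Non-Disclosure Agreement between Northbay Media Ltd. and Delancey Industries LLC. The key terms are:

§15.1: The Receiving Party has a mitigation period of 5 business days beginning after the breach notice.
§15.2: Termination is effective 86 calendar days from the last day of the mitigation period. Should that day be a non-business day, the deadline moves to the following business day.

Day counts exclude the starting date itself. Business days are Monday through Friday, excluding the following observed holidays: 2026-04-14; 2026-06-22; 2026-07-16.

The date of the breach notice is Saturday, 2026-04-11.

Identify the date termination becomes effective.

The last day of the mitigation period: counting 5 business days from Saturday, 2026-04-11 (Apr 13, Apr 15, Apr 16, Apr 17, Apr 20, skipping weekends and the listed holiday on Apr 14) reaches Monday, 2026-04-20.
Adding 86 calendar days to 2026-04-20 gives 2026-07-15, which is the date termination becomes effective. 2026-07-15 is a Wednesday and is not a listed holiday, so no roll-forward applies.

2026-07-15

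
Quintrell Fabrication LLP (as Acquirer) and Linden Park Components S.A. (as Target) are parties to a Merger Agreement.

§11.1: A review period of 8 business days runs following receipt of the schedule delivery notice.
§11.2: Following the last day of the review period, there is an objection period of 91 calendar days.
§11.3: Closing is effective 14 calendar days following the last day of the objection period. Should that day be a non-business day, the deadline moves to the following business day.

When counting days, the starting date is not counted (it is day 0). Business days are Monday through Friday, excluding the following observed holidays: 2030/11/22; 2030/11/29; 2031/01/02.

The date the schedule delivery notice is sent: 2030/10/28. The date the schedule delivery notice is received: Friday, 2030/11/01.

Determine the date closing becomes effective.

2031/02/26

The last day of the review period: 8 business days after Friday, 2030/11/01, skipping weekends — Nov 4, Nov 5, Nov 6, Nov 7, Nov 8, Nov 11, Nov 12, Nov 13 — lands on Wednesday, 2030/11/13.
The last day of the objection period: 2030/11/13 + 91 days = 2031/02/12.
The date closing becomes effective: 2031/02/12 + 14 days = 2031/02/26. 2031/02/26 is a Wednesday and is not a listed holiday, so no roll-forward applies.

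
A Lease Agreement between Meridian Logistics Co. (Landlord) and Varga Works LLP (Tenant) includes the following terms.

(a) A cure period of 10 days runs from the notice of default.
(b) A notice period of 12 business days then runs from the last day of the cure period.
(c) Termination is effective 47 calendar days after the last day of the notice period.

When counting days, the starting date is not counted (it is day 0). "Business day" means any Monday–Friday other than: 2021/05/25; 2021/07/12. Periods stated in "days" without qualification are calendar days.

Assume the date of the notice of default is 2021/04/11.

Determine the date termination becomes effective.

Adding 10 calendar days to 2021/04/11 gives 2021/04/21, which is the last day of the cure period.
From Wednesday, 2021/04/21, 12 business days (Apr 22, Apr 23, Apr 26, Apr 27, …, May 5, May 6, May 7, skipping weekends) brings us to Friday, 2021/05/07, which is the last day of the notice period.
Adding 47 calendar days to 2021/05/07 gives 2021/06/23, which is the date termination becomes effective.

2021/06/23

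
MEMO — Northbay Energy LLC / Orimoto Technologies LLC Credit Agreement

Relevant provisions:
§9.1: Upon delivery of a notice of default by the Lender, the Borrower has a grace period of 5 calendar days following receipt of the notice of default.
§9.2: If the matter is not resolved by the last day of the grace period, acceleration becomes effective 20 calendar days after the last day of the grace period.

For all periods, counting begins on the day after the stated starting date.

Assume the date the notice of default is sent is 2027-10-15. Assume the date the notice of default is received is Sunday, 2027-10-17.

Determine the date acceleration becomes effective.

The last day of the grace period: 2027-10-17 + 5 days = 2027-10-22.
The date acceleration becomes effective: 20 calendar days after 2027-10-22 is 2027-11-11.

2027-11-11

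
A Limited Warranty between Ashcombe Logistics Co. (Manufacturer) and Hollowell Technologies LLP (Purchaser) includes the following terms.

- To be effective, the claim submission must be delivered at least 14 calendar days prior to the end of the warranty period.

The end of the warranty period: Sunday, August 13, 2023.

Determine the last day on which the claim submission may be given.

July 30, 2023

August 13, 2023 minus 14 days is July 30, 2023.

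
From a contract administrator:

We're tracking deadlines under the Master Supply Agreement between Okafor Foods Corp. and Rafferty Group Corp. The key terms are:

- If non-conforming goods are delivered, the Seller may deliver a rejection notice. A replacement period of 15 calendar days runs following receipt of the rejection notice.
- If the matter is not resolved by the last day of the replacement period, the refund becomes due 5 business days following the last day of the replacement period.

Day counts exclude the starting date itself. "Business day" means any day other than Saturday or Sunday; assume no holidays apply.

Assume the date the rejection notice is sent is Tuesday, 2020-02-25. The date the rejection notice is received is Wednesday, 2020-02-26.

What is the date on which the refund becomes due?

2020-03-19

Adding 15 calendar days to 2020-02-26 gives 2020-03-12, which is the last day of the replacement period.
The date on which the refund becomes due: 5 business days after Thursday, 2020-03-12, skipping weekends — Mar 13, Mar 16, Mar 17, Mar 18, Mar 19 — lands on Thursday, 2020-03-19.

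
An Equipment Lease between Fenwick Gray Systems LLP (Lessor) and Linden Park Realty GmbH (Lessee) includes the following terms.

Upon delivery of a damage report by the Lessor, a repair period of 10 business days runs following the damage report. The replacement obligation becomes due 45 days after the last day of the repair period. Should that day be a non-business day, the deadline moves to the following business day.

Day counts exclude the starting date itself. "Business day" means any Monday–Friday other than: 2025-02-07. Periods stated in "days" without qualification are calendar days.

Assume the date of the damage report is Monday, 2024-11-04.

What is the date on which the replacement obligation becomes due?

2025-01-02

The last day of the repair period: counting 10 business days from Monday, 2024-11-04 (Nov 5, Nov 6, Nov 7, Nov 8, Nov 11, Nov 12, Nov 13, Nov 14, Nov 15, Nov 18, skipping weekends) reaches Monday, 2024-11-18.
Adding 45 calendar days to 2024-11-18 gives 2025-01-02, which is the date on which the replacement obligation becomes due. 2025-01-02 is a Thursday and is not a listed holiday, so no roll-forward applies.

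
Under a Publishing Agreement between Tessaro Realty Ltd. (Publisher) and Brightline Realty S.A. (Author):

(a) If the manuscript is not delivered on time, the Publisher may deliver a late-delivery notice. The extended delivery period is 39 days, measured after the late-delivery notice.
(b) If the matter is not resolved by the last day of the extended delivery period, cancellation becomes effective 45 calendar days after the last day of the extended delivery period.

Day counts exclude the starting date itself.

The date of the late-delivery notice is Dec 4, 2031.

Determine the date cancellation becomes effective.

Feb 26, 2032

Adding 39 calendar days to Dec 4, 2031 gives Jan 12, 2032, which is the last day of the extended delivery period.
Adding 45 calendar days to Jan 12, 2032 gives Feb 26, 2032, which is the date cancellation becomes effective.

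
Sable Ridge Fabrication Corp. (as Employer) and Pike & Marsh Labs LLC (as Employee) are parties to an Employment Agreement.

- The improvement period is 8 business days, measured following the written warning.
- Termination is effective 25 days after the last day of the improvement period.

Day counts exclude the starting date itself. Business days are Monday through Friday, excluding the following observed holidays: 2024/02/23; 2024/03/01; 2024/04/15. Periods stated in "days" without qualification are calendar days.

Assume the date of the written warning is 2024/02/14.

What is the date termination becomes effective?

The last day of the improvement period: 8 business days after Wednesday, 2024/02/14, skipping weekends and the listed holiday on Feb 23 — Feb 15, Feb 16, Feb 19, Feb 20, Feb 21, Feb 22, Feb 26, Feb 27 — lands on Tuesday, 2024/02/27.
The date termination becomes effective: 2024/02/27 + 25 days = 2024/03/23.

2024/03/23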